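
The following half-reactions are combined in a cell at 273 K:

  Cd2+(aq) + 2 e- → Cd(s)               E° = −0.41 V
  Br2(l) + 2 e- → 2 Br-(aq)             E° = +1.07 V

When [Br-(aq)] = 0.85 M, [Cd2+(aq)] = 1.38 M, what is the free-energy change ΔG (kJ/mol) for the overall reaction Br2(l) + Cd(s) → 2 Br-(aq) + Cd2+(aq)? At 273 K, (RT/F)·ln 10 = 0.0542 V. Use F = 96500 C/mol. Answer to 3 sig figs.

With Br₂/Br⁻ reduced at the cathode, E°cell = +1.07 − (−0.41) = +1.48 V and n = 2.
Q = [Br-(aq)]^2·[Cd2+(aq)] = 0.997, so log Q = −0.001 and E = +1.48 − (0.0542/2)(−0.001) = +1.4800 V.
Finally ΔG = −nFE = −(2)(96500 C/mol)(+1.4800 V) = −286 kJ/mol.

−286 kJ/mol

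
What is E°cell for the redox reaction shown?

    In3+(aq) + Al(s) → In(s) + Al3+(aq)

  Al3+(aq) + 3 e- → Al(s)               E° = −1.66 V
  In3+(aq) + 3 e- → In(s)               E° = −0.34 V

+1.32 V

In3+(aq) gains electrons, so the In³⁺/In couple is the cathode; the Al³⁺/Al couple is the anode.
E°cell = E°(cathode) − E°(anode) = −0.34 − (−1.66) = +1.32 V.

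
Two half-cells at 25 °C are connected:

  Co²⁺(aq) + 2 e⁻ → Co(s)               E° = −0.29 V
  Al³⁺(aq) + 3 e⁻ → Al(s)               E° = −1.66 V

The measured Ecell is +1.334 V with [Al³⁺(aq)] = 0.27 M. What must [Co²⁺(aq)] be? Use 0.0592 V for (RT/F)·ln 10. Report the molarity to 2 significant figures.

Co²⁺/Co is the cathode (higher E°); E°cell = −0.29 − (−1.66) = +1.37 V with n = 6.
From the Nernst equation, log Q = n(E° − E)/0.0592 = 6·(+1.37 − (+1.334))/0.0592 = 3.649.
The balanced reaction is 3 Co²⁺(aq) + 2 Al(s) → 3 Co(s) + 2 Al³⁺(aq), so Q = [Al³⁺(aq)]^2 / [Co²⁺(aq)]^3.
Isolating [Co²⁺(aq)] in Q = 10^{3.649} yields log [Co²⁺(aq)] = −1.595, i.e. 0.025 M.

0.025 M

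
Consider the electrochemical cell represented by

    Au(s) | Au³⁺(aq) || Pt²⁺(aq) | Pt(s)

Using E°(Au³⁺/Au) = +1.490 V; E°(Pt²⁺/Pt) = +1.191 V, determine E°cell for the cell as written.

By convention the left-hand electrode in cell notation is the anode (oxidation) and the right-hand electrode is the cathode (reduction).
E°cell = E°(right) − E°(left) = +1.191 − (+1.490) = −0.299 V.
The negative sign shows that, as written, the cell would require an external voltage to drive the reaction.

−0.299 V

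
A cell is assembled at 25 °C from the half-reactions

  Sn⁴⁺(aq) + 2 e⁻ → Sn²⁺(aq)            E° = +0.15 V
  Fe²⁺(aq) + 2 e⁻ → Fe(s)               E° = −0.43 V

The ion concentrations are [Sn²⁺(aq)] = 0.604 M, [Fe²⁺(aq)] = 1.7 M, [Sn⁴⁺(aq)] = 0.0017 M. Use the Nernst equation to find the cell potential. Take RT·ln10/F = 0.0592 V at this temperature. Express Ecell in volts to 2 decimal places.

+0.50 V

Sn⁴⁺/Sn²⁺ is reduced (cathode, E° = +0.15 V) and Fe²⁺/Fe is oxidized (anode).
The standard potential is +0.15 − (−0.43) = +0.58 V and the balanced reaction transfers n = 2 electrons.
The balanced reaction is Sn⁴⁺(aq) + Fe(s) → Sn²⁺(aq) + Fe²⁺(aq), so Q = ([Sn²⁺(aq)]·[Fe²⁺(aq)]) / [Sn⁴⁺(aq)] = 604 and log Q = 2.781.
E = E° − (0.0592/n)·log Q = +0.58 − (0.0592/2)(2.781) = +0.50 V.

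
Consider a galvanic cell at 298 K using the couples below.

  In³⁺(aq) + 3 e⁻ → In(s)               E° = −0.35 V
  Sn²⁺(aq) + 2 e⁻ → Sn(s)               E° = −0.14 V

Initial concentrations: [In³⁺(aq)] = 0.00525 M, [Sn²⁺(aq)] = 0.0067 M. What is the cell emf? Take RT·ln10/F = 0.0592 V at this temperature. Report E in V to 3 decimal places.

Sn²⁺/Sn is reduced (cathode, E° = −0.14 V) and In³⁺/In is oxidized (anode).
E°cell = −0.14 − (−0.35) = +0.21 V, with n = 6 electrons transferred.
For the overall reaction 3 Sn²⁺(aq) + 2 In(s) → 3 Sn(s) + 2 In³⁺(aq), Q = [In³⁺(aq)]^2 / [Sn²⁺(aq)]^3 = 91.6, giving log Q = 1.962.
E = E° − (0.0592/n)·log Q = +0.21 − (0.0592/6)(1.962) = +0.191 V.

+0.191 V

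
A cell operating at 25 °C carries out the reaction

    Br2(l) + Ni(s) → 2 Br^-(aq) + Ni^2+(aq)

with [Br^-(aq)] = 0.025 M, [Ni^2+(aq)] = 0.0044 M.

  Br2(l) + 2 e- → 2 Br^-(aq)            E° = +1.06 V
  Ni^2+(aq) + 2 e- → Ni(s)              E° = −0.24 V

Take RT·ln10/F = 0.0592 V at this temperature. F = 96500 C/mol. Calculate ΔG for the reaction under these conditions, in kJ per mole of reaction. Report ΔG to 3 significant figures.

−283 kJ/mol

The standard cell potential is +1.06 − (−0.24) = +1.30 V, with n = 2 electrons in the balanced equation.
The reaction quotient is [Br^-(aq)]^2·[Ni^2+(aq)] = 2.75×10^−6; by Nernst, E = +1.30 − (0.0592/2)(−5.561) = +1.4646 V.
Finally ΔG = −nFE = −(2)(96500 C/mol)(+1.4646 V) = −283 kJ/mol.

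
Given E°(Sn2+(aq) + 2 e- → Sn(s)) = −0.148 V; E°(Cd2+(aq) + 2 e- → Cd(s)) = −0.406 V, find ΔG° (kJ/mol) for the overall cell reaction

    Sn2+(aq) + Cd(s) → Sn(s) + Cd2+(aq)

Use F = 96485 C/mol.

In the reaction as written Sn2+(aq) is reduced, so the Sn²⁺/Sn couple is the cathode and Cd²⁺/Cd is the anode.
E°cell = −0.148 − (−0.406) = +0.258 V; balancing electrons gives n = 2.
ΔG° = −nFE°cell = −(2)(96485)(+0.258) J/mol = −49.8 kJ/mol.

−49.8 kJ/mol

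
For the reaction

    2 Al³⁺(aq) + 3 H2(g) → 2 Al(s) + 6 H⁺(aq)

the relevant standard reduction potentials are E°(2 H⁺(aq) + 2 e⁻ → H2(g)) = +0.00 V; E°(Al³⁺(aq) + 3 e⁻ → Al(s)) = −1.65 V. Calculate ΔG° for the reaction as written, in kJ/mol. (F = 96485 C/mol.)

In the reaction as written Al³⁺(aq) is reduced, so the Al³⁺/Al couple is the cathode and 2H⁺/H₂ is the anode.
E°cell = −1.65 − (+0.00) = −1.65 V; balancing electrons gives n = 6.
ΔG° = −nFE°cell = −(6)(96485)(−1.65) J/mol = +955 kJ/mol.

+955 kJ/mol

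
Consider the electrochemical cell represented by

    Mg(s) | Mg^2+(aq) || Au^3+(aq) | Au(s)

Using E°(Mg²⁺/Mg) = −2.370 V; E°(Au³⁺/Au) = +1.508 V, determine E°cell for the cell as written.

By convention the left-hand electrode in cell notation is the anode (oxidation) and the right-hand electrode is the cathode (reduction).
E°cell = E°(right) − E°(left) = +1.508 − (−2.370) = +3.878 V.

+3.878 V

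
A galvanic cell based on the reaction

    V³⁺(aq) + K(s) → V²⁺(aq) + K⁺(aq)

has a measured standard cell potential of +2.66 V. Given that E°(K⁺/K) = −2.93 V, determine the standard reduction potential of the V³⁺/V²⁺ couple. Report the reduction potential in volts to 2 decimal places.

In the reaction as written the V³⁺/V²⁺ couple is reduced (cathode) and K⁺/K is oxidized (anode), so E°cell = E°(V³⁺/V²⁺) − E°(K⁺/K).
E°(V³⁺/V²⁺) = E°cell + E°(anode) = +2.66 + (−2.93) = −0.27 V.

−0.27 V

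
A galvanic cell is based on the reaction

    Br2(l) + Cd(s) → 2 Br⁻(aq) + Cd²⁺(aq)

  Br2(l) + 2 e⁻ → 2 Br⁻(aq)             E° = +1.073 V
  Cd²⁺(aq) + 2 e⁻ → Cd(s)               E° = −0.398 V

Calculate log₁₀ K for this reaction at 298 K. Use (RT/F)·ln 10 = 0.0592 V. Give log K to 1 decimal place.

log K = 49.7

The Br₂/Br⁻ couple is reduced (cathode); E°cell = +1.073 − (−0.398) = +1.471 V with n = 2.
At equilibrium E = 0, so log K = nE°cell / 0.0592 = (2)(+1.471) / 0.0592 = 49.7.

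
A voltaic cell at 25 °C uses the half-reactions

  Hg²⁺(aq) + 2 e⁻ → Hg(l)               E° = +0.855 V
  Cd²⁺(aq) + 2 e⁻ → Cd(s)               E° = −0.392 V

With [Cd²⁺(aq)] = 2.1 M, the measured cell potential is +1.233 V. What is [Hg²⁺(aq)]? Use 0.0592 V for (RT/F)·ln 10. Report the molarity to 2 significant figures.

Hg²⁺/Hg is the cathode (higher E°); E°cell = +0.855 − (−0.392) = +1.247 V with n = 2.
From the Nernst equation, log Q = n(E° − E)/0.0592 = 2·(+1.247 − (+1.233))/0.0592 = 0.473.
The balanced reaction is Hg²⁺(aq) + Cd(s) → Hg(l) + Cd²⁺(aq), so Q = [Cd²⁺(aq)] / [Hg²⁺(aq)].
Substituting the known concentrations and solving, log [Hg²⁺(aq)] = −0.151 and [Hg²⁺(aq)] = 0.71 M.

0.71 M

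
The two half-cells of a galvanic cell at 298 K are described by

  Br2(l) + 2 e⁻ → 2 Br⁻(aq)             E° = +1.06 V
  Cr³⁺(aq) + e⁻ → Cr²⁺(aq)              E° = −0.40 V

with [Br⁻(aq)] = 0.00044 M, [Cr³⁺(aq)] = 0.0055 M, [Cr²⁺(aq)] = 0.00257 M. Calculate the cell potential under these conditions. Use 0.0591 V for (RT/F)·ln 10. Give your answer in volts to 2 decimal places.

The Br₂/Br⁻ couple has the more positive E°, so it is the cathode; Cr³⁺/Cr²⁺ is the anode.
The standard potential is +1.06 − (−0.40) = +1.46 V and the balanced reaction transfers n = 2 electrons.
The balanced reaction is Br2(l) + 2 Cr²⁺(aq) → 2 Br⁻(aq) + 2 Cr³⁺(aq), so Q = ([Br⁻(aq)]^2·[Cr³⁺(aq)]^2) / [Cr²⁺(aq)]^2 = 8.87×10^−7 and log Q = −6.052.
By the Nernst equation, E = +1.46 − (0.0591/2)·(−6.052) = +1.64 V.

+1.64 V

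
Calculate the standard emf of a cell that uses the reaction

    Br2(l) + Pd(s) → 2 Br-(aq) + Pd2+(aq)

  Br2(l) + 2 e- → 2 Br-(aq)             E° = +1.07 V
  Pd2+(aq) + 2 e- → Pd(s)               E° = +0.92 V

+0.15 V

In the reaction as written, Br2(l) is reduced (cathode) and Pd2+(aq) is produced by oxidation at the anode.
E°cell = E°(cathode) − E°(anode) = +1.07 − (+0.92) = +0.15 V.
The positive value indicates the reaction is spontaneous as written.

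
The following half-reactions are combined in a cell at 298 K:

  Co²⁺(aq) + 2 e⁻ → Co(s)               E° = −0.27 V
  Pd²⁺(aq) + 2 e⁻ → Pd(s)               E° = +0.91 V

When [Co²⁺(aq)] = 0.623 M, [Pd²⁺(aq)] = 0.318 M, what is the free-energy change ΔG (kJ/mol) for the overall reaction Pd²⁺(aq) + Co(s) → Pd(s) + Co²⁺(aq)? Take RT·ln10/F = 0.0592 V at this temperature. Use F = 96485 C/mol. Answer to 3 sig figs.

−226 kJ/mol

With Pd²⁺/Pd reduced at the cathode, E°cell = +0.91 − (−0.27) = +1.18 V and n = 2.
The reaction quotient is [Co²⁺(aq)] / [Pd²⁺(aq)] = 1.96; by Nernst, E = +1.18 − (0.0592/2)(0.292) = +1.1714 V.
Then ΔG = −nFE = −2 × 96485 × +1.1714 J/mol = −226 kJ/mol.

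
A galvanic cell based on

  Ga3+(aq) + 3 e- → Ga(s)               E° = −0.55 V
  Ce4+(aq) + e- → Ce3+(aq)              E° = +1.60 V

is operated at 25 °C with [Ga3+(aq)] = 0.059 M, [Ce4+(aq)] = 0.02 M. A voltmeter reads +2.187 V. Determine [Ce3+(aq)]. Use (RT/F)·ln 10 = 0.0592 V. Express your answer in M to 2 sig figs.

With Ce⁴⁺/Ce³⁺ at the cathode and Ga³⁺/Ga at the anode, E°cell = +1.60 − (−0.55) = +2.15 V (n = 3).
Since E = E° − (0.0592/n)·log Q, log Q = n(E° − E)/0.0592 = −1.875.
For 3 Ce4+(aq) + Ga(s) → 3 Ce3+(aq) + Ga3+(aq), the reaction quotient is Q = ([Ce3+(aq)]^3·[Ga3+(aq)]) / [Ce4+(aq)]^3.
Isolating [Ce3+(aq)] in Q = 10^{−1.875} yields log [Ce3+(aq)] = −1.914, i.e. 0.012 M.

0.012 M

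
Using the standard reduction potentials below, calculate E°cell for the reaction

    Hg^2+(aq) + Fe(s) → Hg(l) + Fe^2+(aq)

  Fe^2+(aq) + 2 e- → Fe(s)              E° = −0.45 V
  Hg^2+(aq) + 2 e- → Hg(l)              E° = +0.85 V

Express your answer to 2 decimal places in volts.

In the reaction as written, Hg^2+(aq) is reduced (cathode) and Fe^2+(aq) is produced by oxidation at the anode.
E°cell = E°(cathode) − E°(anode) = +0.85 − (−0.45) = +1.30 V.

+1.30 V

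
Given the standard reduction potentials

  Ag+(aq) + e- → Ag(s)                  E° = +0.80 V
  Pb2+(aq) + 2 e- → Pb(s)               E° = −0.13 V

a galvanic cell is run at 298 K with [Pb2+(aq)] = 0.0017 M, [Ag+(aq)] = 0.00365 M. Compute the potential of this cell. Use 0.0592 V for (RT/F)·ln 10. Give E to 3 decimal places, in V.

+0.868 V

Ag⁺/Ag is reduced (cathode, E° = +0.80 V) and Pb²⁺/Pb is oxidized (anode).
E°cell = +0.80 − (−0.13) = +0.93 V, with n = 2 electrons transferred.
For the overall reaction 2 Ag+(aq) + Pb(s) → 2 Ag(s) + Pb2+(aq), Q = [Pb2+(aq)] / [Ag+(aq)]^2 = 128, giving log Q = 2.106.
E = E° − (0.0592/n)·log Q = +0.93 − (0.0592/2)(2.106) = +0.868 V.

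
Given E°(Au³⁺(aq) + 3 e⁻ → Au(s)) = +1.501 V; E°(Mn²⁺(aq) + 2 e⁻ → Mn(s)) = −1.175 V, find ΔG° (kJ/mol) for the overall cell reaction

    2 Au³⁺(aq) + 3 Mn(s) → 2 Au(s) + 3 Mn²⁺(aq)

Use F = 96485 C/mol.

In the reaction as written Au³⁺(aq) is reduced, so the Au³⁺/Au couple is the cathode and Mn²⁺/Mn is the anode.
E°cell = +1.501 − (−1.175) = +2.676 V; balancing electrons gives n = 6.
ΔG° = −nFE°cell = −(6)(96485)(+2.676) J/mol = −1549 kJ/mol.

−1549 kJ/mol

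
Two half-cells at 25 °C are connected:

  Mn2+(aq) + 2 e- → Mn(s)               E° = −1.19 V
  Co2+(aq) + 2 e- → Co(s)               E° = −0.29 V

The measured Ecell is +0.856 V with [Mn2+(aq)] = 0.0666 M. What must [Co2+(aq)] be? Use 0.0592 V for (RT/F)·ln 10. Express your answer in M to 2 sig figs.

With Co²⁺/Co at the cathode and Mn²⁺/Mn at the anode, E°cell = −0.29 − (−1.19) = +0.90 V (n = 2).
Since E = E° − (0.0592/n)·log Q, log Q = n(E° − E)/0.0592 = 1.486.
The balanced reaction is Co2+(aq) + Mn(s) → Co(s) + Mn2+(aq), so Q = [Mn2+(aq)] / [Co2+(aq)].
Substituting the known concentrations and solving, log [Co2+(aq)] = −2.663 and [Co2+(aq)] = 0.0022 M.

0.0022 M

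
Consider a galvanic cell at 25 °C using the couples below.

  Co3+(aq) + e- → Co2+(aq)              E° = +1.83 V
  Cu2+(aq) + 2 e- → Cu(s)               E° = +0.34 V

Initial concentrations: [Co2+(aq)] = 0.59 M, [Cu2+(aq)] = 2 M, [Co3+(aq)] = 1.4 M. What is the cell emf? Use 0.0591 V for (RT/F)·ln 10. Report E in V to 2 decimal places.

+1.50 V

The Co³⁺/Co²⁺ couple has the more positive E°, so it is the cathode; Cu²⁺/Cu is the anode.
E°cell = +1.83 − (+0.34) = +1.49 V, with n = 2 electrons transferred.
Balancing gives 2 Co3+(aq) + Cu(s) → 2 Co2+(aq) + Cu2+(aq); hence Q = ([Co2+(aq)]^2·[Cu2+(aq)]) / [Co3+(aq)]^2 = 0.355 (log Q = −0.450).
By the Nernst equation, E = +1.49 − (0.0591/2)·(−0.450) = +1.50 V.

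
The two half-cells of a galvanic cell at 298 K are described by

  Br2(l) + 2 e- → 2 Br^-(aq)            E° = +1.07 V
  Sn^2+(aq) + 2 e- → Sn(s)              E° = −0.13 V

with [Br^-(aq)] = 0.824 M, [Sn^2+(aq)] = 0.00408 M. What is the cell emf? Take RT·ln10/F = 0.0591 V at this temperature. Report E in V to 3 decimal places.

+1.276 V

Since E°(Br₂/Br⁻) > E°(Sn²⁺/Sn), Br₂/Br⁻ serves as the cathode.
E°cell = +1.07 − (−0.13) = +1.20 V, with n = 2 electrons transferred.
Balancing gives Br2(l) + Sn(s) → 2 Br^-(aq) + Sn^2+(aq); hence Q = [Br^-(aq)]^2·[Sn^2+(aq)] = 0.00277 (log Q = −2.557).
Applying E = E° − (RT ln10/nF)·log Q gives +1.20 − (0.0591/2)(−2.557) = +1.276 V.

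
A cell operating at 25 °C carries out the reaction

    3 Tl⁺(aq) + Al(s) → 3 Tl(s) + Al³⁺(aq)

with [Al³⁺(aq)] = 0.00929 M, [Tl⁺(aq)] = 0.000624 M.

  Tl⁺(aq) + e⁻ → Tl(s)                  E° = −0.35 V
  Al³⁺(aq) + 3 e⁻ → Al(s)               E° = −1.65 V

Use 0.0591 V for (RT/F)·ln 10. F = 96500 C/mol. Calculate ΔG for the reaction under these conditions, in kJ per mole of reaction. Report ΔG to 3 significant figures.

−333 kJ/mol

The standard cell potential is −0.35 − (−1.65) = +1.30 V, with n = 3 electrons in the balanced equation.
Here Q = [Al³⁺(aq)] / [Tl⁺(aq)]^3 = 3.82×10^7 (log Q = 7.582), giving E = +1.30 − (0.0591/3)·(7.582) = +1.1506 V.
Then ΔG = −nFE = −3 × 96500 × +1.1506 J/mol = −333 kJ/mol.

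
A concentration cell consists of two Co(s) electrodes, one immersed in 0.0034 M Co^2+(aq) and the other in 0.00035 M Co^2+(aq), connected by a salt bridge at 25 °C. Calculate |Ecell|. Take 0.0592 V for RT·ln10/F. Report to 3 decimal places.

0.029 V

For a concentration cell E°cell = 0, since both electrodes use the same couple.
The compartment with the higher Co^2+(aq) concentration (0.0034 M) acts as the cathode; ions are reduced there and produced at the dilute (0.00035 M) anode.
With n = 2, Ecell = −(0.0592/2)·log([dilute]/[conc]) = −(0.0592/2)·log(0.00035/0.0034) = +0.029 V.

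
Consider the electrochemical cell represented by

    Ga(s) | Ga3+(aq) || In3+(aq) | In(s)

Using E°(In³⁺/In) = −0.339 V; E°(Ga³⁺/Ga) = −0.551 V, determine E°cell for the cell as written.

+0.212 V

By convention the left-hand electrode in cell notation is the anode (oxidation) and the right-hand electrode is the cathode (reduction).
E°cell = E°(right) − E°(left) = −0.339 − (−0.551) = +0.212 V.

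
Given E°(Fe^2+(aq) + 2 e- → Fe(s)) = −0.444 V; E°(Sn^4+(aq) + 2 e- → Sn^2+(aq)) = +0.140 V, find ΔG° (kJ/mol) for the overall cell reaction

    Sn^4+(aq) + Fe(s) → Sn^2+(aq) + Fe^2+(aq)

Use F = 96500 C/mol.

−113 kJ/mol

In the reaction as written Sn^4+(aq) is reduced, so the Sn⁴⁺/Sn²⁺ couple is the cathode and Fe²⁺/Fe is the anode.
E°cell = +0.140 − (−0.444) = +0.584 V; balancing electrons gives n = 2.
ΔG° = −nFE°cell = −(2)(96500)(+0.584) J/mol = −113 kJ/mol.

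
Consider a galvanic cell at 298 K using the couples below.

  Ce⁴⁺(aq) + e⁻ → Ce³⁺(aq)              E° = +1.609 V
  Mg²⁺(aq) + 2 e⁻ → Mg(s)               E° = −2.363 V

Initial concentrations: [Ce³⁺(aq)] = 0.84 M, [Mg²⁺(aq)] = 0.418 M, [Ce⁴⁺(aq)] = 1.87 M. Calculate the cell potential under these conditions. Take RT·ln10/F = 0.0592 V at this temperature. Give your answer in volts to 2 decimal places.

+4.00 V

The Ce⁴⁺/Ce³⁺ couple has the more positive E°, so it is the cathode; Mg²⁺/Mg is the anode.
E°cell = +1.609 − (−2.363) = +3.972 V, with n = 2 electrons transferred.
For the overall reaction 2 Ce⁴⁺(aq) + Mg(s) → 2 Ce³⁺(aq) + Mg²⁺(aq), Q = ([Ce³⁺(aq)]^2·[Mg²⁺(aq)]) / [Ce⁴⁺(aq)]^2 = 0.0843, giving log Q = −1.074.
E = E° − (0.0592/n)·log Q = +3.972 − (0.0592/2)(−1.074) = +4.00 V.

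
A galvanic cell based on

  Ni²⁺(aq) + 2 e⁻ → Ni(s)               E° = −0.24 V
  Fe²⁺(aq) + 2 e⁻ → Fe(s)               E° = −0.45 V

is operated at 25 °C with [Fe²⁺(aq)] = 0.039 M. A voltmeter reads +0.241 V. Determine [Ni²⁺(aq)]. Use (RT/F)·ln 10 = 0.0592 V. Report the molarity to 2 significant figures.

0.43 M

With Ni²⁺/Ni at the cathode and Fe²⁺/Fe at the anode, E°cell = −0.24 − (−0.45) = +0.21 V (n = 2).
Since E = E° − (0.0592/n)·log Q, log Q = n(E° − E)/0.0592 = −1.047.
For Ni²⁺(aq) + Fe(s) → Ni(s) + Fe²⁺(aq), the reaction quotient is Q = [Fe²⁺(aq)] / [Ni²⁺(aq)].
Substituting the known concentrations and solving, log [Ni²⁺(aq)] = −0.362 and [Ni²⁺(aq)] = 0.43 M.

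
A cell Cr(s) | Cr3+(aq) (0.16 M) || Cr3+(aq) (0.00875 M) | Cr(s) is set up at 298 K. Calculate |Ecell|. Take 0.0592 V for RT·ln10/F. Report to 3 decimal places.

0.025 V

For a concentration cell E°cell = 0, since both electrodes use the same couple.
The compartment with the higher Cr3+(aq) concentration (0.16 M) acts as the cathode; ions are reduced there and produced at the dilute (0.00875 M) anode.
With n = 3, Ecell = −(0.0592/3)·log([dilute]/[conc]) = −(0.0592/3)·log(0.00875/0.16) = +0.025 V.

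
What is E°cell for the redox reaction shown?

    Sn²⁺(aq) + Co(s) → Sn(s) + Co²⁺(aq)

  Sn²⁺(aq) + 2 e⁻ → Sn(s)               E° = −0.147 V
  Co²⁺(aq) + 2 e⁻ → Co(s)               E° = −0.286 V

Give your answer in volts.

+0.139 V

Sn²⁺(aq) gains electrons, so the Sn²⁺/Sn couple is the cathode; the Co²⁺/Co couple is the anode.
E°cell = E°(cathode) − E°(anode) = −0.147 − (−0.286) = +0.139 V.
The positive value indicates the reaction is spontaneous as written.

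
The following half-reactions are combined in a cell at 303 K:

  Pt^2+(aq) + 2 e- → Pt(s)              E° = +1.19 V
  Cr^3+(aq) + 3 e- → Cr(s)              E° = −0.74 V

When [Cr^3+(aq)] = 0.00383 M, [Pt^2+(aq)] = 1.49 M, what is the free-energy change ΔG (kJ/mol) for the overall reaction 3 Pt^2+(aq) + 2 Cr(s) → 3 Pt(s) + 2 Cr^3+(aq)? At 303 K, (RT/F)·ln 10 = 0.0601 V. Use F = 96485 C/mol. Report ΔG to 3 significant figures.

−1150 kJ/mol

With Pt²⁺/Pt reduced at the cathode, E°cell = +1.19 − (−0.74) = +1.93 V and n = 6.
Here Q = [Cr^3+(aq)]^2 / [Pt^2+(aq)]^3 = 4.43×10^−6 (log Q = −5.353), giving E = +1.93 − (0.0601/6)·(−5.353) = +1.9836 V.
Finally ΔG = −nFE = −(6)(96485 C/mol)(+1.9836 V) = −1150 kJ/mol.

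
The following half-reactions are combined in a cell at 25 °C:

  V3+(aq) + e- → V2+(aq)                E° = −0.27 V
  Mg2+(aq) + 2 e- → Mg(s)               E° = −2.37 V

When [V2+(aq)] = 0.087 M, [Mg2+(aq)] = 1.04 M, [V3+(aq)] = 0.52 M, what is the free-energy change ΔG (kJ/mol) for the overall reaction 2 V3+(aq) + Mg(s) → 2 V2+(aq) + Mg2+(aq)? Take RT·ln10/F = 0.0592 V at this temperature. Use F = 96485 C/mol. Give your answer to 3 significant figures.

E°cell = −0.27 − (−2.37) = +2.10 V; the balanced reaction transfers n = 2 electrons.
The reaction quotient is ([V2+(aq)]^2·[Mg2+(aq)]) / [V3+(aq)]^2 = 0.0291; by Nernst, E = +2.10 − (0.0592/2)(−1.536) = +2.1455 V.
Finally ΔG = −nFE = −(2)(96485 C/mol)(+2.1455 V) = −414 kJ/mol.

−414 kJ/mol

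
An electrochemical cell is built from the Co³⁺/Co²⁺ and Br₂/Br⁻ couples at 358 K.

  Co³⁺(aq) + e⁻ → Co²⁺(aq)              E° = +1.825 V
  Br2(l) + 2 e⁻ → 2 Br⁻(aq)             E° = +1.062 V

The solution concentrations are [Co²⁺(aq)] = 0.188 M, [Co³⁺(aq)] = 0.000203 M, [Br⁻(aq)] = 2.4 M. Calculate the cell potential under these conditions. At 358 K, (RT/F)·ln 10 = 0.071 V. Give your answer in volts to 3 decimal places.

+0.579 V

The Co³⁺/Co²⁺ couple has the more positive E°, so it is the cathode; Br₂/Br⁻ is the anode.
The standard potential is +1.825 − (+1.062) = +0.763 V and the balanced reaction transfers n = 2 electrons.
The balanced reaction is 2 Co³⁺(aq) + 2 Br⁻(aq) → 2 Co²⁺(aq) + Br2(l), so Q = [Co²⁺(aq)]^2 / ([Co³⁺(aq)]^2·[Br⁻(aq)]^2) = 1.49×10^5 and log Q = 5.173.
E = E° − (0.071/n)·log Q = +0.763 − (0.071/2)(5.173) = +0.579 V.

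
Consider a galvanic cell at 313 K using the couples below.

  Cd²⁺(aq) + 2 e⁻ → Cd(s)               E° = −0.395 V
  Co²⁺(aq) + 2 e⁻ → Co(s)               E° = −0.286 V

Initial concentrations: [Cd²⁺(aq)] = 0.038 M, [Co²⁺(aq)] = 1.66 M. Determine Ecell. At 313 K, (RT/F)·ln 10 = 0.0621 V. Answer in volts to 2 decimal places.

+0.16 V

Since E°(Co²⁺/Co) > E°(Cd²⁺/Cd), Co²⁺/Co serves as the cathode.
E°cell = E°cat − E°an = −0.286 − (−0.395) = +0.109 V; n = 2.
The balanced reaction is Co²⁺(aq) + Cd(s) → Co(s) + Cd²⁺(aq), so Q = [Cd²⁺(aq)] / [Co²⁺(aq)] = 0.0229 and log Q = −1.640.
By the Nernst equation, E = +0.109 − (0.0621/2)·(−1.640) = +0.16 V.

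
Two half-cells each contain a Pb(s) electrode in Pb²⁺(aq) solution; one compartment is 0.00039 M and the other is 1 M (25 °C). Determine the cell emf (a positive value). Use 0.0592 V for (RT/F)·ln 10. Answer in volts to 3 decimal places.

For a concentration cell E°cell = 0, since both electrodes use the same couple.
The compartment with the higher Pb²⁺(aq) concentration (1 M) acts as the cathode; ions are reduced there and produced at the dilute (0.00039 M) anode.
With n = 2, Ecell = −(0.0592/2)·log([dilute]/[conc]) = −(0.0592/2)·log(0.00039/1) = +0.101 V.

0.101 V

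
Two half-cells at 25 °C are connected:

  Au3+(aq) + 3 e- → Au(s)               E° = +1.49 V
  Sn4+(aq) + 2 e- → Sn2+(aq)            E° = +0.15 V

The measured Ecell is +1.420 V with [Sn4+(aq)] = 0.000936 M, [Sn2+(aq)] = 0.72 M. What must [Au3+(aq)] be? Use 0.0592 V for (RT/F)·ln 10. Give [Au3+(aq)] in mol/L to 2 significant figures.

With Au³⁺/Au at the cathode and Sn⁴⁺/Sn²⁺ at the anode, E°cell = +1.49 − (+0.15) = +1.34 V (n = 6).
Rearranging E = E° − (0.0592/n)·log Q gives log Q = 6(+1.34 − (+1.420))/0.0592 = −8.108.
Balancing electrons gives 2 Au3+(aq) + 3 Sn2+(aq) → 2 Au(s) + 3 Sn4+(aq); thus Q = [Sn4+(aq)]^3 / ([Au3+(aq)]^2·[Sn2+(aq)]^3).
Solving for the unknown gives log [Au3+(aq)] = −0.275, so [Au3+(aq)] ≈ 0.53 M.

0.53 M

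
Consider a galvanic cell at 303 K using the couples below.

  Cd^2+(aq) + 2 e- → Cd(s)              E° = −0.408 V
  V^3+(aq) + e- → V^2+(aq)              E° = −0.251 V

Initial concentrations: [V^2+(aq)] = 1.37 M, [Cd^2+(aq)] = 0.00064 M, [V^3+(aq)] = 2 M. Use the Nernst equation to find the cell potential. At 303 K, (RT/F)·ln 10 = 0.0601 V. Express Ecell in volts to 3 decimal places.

+0.263 V

V³⁺/V²⁺ is reduced (cathode, E° = −0.251 V) and Cd²⁺/Cd is oxidized (anode).
E°cell = E°cat − E°an = −0.251 − (−0.408) = +0.157 V; n = 2.
The balanced reaction is 2 V^3+(aq) + Cd(s) → 2 V^2+(aq) + Cd^2+(aq), so Q = ([V^2+(aq)]^2·[Cd^2+(aq)]) / [V^3+(aq)]^2 = 0.0003 and log Q = −3.522.
E = E° − (0.0601/n)·log Q = +0.157 − (0.0601/2)(−3.522) = +0.263 V.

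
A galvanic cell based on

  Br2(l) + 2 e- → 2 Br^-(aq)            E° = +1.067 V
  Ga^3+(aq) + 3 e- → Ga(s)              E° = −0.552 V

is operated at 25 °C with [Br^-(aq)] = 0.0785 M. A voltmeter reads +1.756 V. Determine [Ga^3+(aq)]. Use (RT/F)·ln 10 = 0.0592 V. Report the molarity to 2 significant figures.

The Br₂/Br⁻ couple has the larger reduction potential, so it is the cathode: E°cell = +1.067 − (−0.552) = +1.619 V and n = 6.
Since E = E° − (0.0592/n)·log Q, log Q = n(E° − E)/0.0592 = −13.885.
For 3 Br2(l) + 2 Ga(s) → 6 Br^-(aq) + 2 Ga^3+(aq), the reaction quotient is Q = [Br^-(aq)]^6·[Ga^3+(aq)]^2.
Substituting the known concentrations and solving, log [Ga^3+(aq)] = −3.627 and [Ga^3+(aq)] = 0.00024 M.

0.00024 M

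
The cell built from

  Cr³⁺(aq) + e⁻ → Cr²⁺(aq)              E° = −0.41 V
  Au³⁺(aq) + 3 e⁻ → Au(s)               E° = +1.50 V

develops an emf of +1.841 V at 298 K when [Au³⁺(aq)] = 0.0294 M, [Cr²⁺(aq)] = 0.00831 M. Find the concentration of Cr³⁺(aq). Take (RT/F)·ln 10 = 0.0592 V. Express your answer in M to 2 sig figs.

0.038 M

With Au³⁺/Au at the cathode and Cr³⁺/Cr²⁺ at the anode, E°cell = +1.50 − (−0.41) = +1.91 V (n = 3).
From the Nernst equation, log Q = n(E° − E)/0.0592 = 3·(+1.91 − (+1.841))/0.0592 = 3.497.
For Au³⁺(aq) + 3 Cr²⁺(aq) → Au(s) + 3 Cr³⁺(aq), the reaction quotient is Q = [Cr³⁺(aq)]^3 / ([Au³⁺(aq)]·[Cr²⁺(aq)]^3).
Solving for the unknown gives log [Cr³⁺(aq)] = −1.425, so [Cr³⁺(aq)] ≈ 0.038 M.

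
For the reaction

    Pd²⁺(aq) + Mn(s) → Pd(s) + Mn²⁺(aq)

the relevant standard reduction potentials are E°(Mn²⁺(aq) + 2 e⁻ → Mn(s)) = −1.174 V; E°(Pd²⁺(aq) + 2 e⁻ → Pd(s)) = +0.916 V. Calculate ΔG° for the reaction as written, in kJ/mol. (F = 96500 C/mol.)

−403 kJ/mol

In the reaction as written Pd²⁺(aq) is reduced, so the Pd²⁺/Pd couple is the cathode and Mn²⁺/Mn is the anode.
E°cell = +0.916 − (−1.174) = +2.090 V; balancing electrons gives n = 2.
ΔG° = −nFE°cell = −(2)(96500)(+2.090) J/mol = −403 kJ/mol.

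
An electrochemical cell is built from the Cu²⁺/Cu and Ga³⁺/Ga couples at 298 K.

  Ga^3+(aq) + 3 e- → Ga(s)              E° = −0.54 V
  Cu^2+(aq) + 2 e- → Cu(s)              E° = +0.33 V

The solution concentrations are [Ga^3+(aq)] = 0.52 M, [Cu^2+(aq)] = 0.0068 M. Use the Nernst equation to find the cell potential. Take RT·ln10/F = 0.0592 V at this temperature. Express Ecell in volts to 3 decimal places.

Cu²⁺/Cu is reduced (cathode, E° = +0.33 V) and Ga³⁺/Ga is oxidized (anode).
E°cell = E°cat − E°an = +0.33 − (−0.54) = +0.87 V; n = 6.
Balancing gives 3 Cu^2+(aq) + 2 Ga(s) → 3 Cu(s) + 2 Ga^3+(aq); hence Q = [Ga^3+(aq)]^2 / [Cu^2+(aq)]^3 = 8.6×10^5 (log Q = 5.934).
Applying E = E° − (RT ln10/nF)·log Q gives +0.87 − (0.0592/6)(5.934) = +0.811 V.

+0.811 V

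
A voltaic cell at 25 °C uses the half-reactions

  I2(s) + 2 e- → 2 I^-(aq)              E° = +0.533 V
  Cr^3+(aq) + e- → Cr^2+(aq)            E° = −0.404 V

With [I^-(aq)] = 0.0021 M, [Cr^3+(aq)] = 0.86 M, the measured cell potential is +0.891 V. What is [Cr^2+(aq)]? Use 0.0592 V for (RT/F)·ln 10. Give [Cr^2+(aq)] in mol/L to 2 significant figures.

0.00030 M

With I₂/I⁻ at the cathode and Cr³⁺/Cr²⁺ at the anode, E°cell = +0.533 − (−0.404) = +0.937 V (n = 2).
From the Nernst equation, log Q = n(E° − E)/0.0592 = 2·(+0.937 − (+0.891))/0.0592 = 1.554.
For I2(s) + 2 Cr^2+(aq) → 2 I^-(aq) + 2 Cr^3+(aq), the reaction quotient is Q = ([I^-(aq)]^2·[Cr^3+(aq)]^2) / [Cr^2+(aq)]^2.
Solving for the unknown gives log [Cr^2+(aq)] = −3.520, so [Cr^2+(aq)] ≈ 0.00030 M.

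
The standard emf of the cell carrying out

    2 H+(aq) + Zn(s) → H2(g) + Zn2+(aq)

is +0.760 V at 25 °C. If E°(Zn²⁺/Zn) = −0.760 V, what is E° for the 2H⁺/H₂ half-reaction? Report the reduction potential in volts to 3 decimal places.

In the reaction as written the 2H⁺/H₂ couple is reduced (cathode) and Zn²⁺/Zn is oxidized (anode), so E°cell = E°(2H⁺/H₂) − E°(Zn²⁺/Zn).
E°(2H⁺/H₂) = E°cell + E°(anode) = +0.760 + (−0.760) = +0.000 V.

+0.000 V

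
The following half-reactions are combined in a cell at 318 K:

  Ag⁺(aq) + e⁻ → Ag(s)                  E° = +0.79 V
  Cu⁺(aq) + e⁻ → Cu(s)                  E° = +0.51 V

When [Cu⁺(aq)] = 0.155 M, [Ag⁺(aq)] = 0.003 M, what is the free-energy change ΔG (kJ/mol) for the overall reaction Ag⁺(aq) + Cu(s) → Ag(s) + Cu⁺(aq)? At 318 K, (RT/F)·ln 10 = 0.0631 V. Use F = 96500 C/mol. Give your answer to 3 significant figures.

−16.6 kJ/mol

The standard cell potential is +0.79 − (+0.51) = +0.28 V, with n = 1 electron in the balanced equation.
The reaction quotient is [Cu⁺(aq)] / [Ag⁺(aq)] = 51.7; by Nernst, E = +0.28 − (0.0631/1)(1.713) = +0.1719 V.
ΔG = −nFE = −(1)(96500)(+0.1719) J/mol = −16.6 kJ/mol.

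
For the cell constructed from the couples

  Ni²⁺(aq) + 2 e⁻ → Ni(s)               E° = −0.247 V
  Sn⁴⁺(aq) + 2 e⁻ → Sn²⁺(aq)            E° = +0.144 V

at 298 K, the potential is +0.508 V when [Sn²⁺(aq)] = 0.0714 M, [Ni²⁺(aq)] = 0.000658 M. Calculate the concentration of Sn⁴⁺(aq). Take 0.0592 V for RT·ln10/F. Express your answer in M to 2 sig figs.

0.42 M

The Sn⁴⁺/Sn²⁺ couple has the larger reduction potential, so it is the cathode: E°cell = +0.144 − (−0.247) = +0.391 V and n = 2.
Rearranging E = E° − (0.0592/n)·log Q gives log Q = 2(+0.391 − (+0.508))/0.0592 = −3.953.
The balanced reaction is Sn⁴⁺(aq) + Ni(s) → Sn²⁺(aq) + Ni²⁺(aq), so Q = ([Sn²⁺(aq)]·[Ni²⁺(aq)]) / [Sn⁴⁺(aq)].
Substituting the known concentrations and solving, log [Sn⁴⁺(aq)] = −0.375 and [Sn⁴⁺(aq)] = 0.42 M.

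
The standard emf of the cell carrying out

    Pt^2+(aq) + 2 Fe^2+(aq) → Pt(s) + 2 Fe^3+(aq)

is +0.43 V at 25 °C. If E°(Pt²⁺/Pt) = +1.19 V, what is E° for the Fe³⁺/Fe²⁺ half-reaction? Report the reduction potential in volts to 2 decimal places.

In the reaction as written the Pt²⁺/Pt couple is reduced (cathode) and Fe³⁺/Fe²⁺ is oxidized (anode), so E°cell = E°(Pt²⁺/Pt) − E°(Fe³⁺/Fe²⁺).
E°(Fe³⁺/Fe²⁺) = E°(cathode) − E°cell = +1.19 − (+0.43) = +0.76 V.

+0.76 V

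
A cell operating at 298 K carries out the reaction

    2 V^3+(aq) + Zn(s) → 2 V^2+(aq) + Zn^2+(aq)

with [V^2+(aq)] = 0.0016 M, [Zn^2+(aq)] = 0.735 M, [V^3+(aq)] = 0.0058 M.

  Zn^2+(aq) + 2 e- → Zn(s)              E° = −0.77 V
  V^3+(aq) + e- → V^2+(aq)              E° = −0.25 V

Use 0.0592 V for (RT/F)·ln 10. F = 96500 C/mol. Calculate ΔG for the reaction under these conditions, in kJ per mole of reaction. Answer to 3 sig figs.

E°cell = −0.25 − (−0.77) = +0.52 V; the balanced reaction transfers n = 2 electrons.
Here Q = ([V^2+(aq)]^2·[Zn^2+(aq)]) / [V^3+(aq)]^2 = 0.0559 (log Q = −1.252), giving E = +0.52 − (0.0592/2)·(−1.252) = +0.5571 V.
ΔG = −nFE = −(2)(96500)(+0.5571) J/mol = −108 kJ/mol.

−108 kJ/mol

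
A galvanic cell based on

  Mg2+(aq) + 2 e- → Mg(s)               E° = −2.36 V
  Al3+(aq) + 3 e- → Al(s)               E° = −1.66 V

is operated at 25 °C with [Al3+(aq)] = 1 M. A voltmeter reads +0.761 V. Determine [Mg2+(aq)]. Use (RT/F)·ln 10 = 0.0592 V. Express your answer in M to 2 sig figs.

With Al³⁺/Al at the cathode and Mg²⁺/Mg at the anode, E°cell = −1.66 − (−2.36) = +0.70 V (n = 6).
From the Nernst equation, log Q = n(E° − E)/0.0592 = 6·(+0.70 − (+0.761))/0.0592 = −6.182.
Balancing electrons gives 2 Al3+(aq) + 3 Mg(s) → 2 Al(s) + 3 Mg2+(aq); thus Q = [Mg2+(aq)]^3 / [Al3+(aq)]^2.
Isolating [Mg2+(aq)] in Q = 10^{−6.182} yields log [Mg2+(aq)] = −2.061, i.e. 0.0087 M.

0.0087 M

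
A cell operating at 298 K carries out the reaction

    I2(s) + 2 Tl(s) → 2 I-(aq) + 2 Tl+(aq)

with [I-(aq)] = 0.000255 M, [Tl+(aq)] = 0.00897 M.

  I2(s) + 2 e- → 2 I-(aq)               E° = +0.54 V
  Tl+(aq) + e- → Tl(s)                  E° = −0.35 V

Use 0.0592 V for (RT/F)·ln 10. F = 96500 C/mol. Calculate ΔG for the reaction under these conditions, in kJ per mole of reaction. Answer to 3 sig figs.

−236 kJ/mol

The standard cell potential is +0.54 − (−0.35) = +0.89 V, with n = 2 electrons in the balanced equation.
The reaction quotient is [I-(aq)]^2·[Tl+(aq)]^2 = 5.23×10^−12; by Nernst, E = +0.89 − (0.0592/2)(−11.281) = +1.2239 V.
Finally ΔG = −nFE = −(2)(96500 C/mol)(+1.2239 V) = −236 kJ/mol.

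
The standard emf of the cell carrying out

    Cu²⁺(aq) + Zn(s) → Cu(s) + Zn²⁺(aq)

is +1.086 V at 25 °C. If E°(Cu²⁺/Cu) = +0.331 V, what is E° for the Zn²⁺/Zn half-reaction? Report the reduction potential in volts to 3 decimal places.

In the reaction as written the Cu²⁺/Cu couple is reduced (cathode) and Zn²⁺/Zn is oxidized (anode), so E°cell = E°(Cu²⁺/Cu) − E°(Zn²⁺/Zn).
E°(Zn²⁺/Zn) = E°(cathode) − E°cell = +0.331 − (+1.086) = −0.755 V.

−0.755 V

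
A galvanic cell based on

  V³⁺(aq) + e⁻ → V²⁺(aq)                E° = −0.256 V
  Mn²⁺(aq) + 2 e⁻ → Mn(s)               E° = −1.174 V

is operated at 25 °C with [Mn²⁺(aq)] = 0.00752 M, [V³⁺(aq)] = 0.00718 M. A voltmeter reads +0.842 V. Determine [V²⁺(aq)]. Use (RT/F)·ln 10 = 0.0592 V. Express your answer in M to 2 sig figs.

1.6 M

V³⁺/V²⁺ is the cathode (higher E°); E°cell = −0.256 − (−1.174) = +0.918 V with n = 2.
Since E = E° − (0.0592/n)·log Q, log Q = n(E° − E)/0.0592 = 2.568.
The balanced reaction is 2 V³⁺(aq) + Mn(s) → 2 V²⁺(aq) + Mn²⁺(aq), so Q = ([V²⁺(aq)]^2·[Mn²⁺(aq)]) / [V³⁺(aq)]^2.
Isolating [V²⁺(aq)] in Q = 10^{2.568} yields log [V²⁺(aq)] = 0.202, i.e. 1.6 M.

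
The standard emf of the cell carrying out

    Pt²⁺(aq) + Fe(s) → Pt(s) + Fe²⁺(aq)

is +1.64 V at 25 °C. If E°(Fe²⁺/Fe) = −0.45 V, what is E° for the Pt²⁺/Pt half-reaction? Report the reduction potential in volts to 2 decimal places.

+1.19 V

In the reaction as written the Pt²⁺/Pt couple is reduced (cathode) and Fe²⁺/Fe is oxidized (anode), so E°cell = E°(Pt²⁺/Pt) − E°(Fe²⁺/Fe).
E°(Pt²⁺/Pt) = E°cell + E°(anode) = +1.64 + (−0.45) = +1.19 V.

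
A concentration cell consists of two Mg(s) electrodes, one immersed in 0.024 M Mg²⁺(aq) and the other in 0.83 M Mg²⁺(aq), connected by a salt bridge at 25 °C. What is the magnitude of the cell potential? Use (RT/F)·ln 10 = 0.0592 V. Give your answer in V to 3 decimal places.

0.046 V

For a concentration cell E°cell = 0, since both electrodes use the same couple.
The compartment with the higher Mg²⁺(aq) concentration (0.83 M) acts as the cathode; ions are reduced there and produced at the dilute (0.024 M) anode.
With n = 2, Ecell = −(0.0592/2)·log([dilute]/[conc]) = −(0.0592/2)·log(0.024/0.83) = +0.046 V.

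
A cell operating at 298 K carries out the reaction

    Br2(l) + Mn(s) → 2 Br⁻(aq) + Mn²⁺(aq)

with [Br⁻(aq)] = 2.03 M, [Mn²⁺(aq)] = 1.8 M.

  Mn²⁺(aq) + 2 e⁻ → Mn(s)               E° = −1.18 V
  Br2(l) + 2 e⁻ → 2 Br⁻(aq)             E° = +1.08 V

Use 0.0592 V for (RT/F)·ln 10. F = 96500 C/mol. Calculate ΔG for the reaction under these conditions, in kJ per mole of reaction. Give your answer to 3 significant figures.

The standard cell potential is +1.08 − (−1.18) = +2.26 V, with n = 2 electrons in the balanced equation.
Q = [Br⁻(aq)]^2·[Mn²⁺(aq)] = 7.42, so log Q = 0.870 and E = +2.26 − (0.0592/2)(0.870) = +2.2342 V.
ΔG = −nFE = −(2)(96500)(+2.2342) J/mol = −431 kJ/mol.

−431 kJ/mol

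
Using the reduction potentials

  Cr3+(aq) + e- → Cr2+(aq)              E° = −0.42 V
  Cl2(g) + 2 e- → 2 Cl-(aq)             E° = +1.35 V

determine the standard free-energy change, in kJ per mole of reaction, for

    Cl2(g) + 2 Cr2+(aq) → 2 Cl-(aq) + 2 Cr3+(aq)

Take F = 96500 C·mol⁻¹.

In the reaction as written Cl2(g) is reduced, so the Cl₂/Cl⁻ couple is the cathode and Cr³⁺/Cr²⁺ is the anode.
E°cell = +1.35 − (−0.42) = +1.77 V; balancing electrons gives n = 2.
ΔG° = −nFE°cell = −(2)(96500)(+1.77) J/mol = −342 kJ/mol.

−342 kJ/mol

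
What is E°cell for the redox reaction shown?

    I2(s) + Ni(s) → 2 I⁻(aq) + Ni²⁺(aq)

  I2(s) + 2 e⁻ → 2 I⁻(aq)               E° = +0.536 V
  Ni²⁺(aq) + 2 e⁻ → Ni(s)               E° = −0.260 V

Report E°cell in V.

+0.796 V

I2(s) gains electrons, so the I₂/I⁻ couple is the cathode; the Ni²⁺/Ni couple is the anode.
E°cell = E°(cathode) − E°(anode) = +0.536 − (−0.260) = +0.796 V.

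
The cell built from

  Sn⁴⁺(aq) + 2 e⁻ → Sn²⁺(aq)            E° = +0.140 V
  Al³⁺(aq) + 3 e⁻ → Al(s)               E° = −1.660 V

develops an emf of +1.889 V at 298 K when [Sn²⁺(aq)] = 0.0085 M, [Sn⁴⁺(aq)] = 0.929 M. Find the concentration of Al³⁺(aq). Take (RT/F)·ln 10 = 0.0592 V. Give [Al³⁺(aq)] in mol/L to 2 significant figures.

0.035 M

The Sn⁴⁺/Sn²⁺ couple has the larger reduction potential, so it is the cathode: E°cell = +0.140 − (−1.660) = +1.800 V and n = 6.
From the Nernst equation, log Q = n(E° − E)/0.0592 = 6·(+1.800 − (+1.889))/0.0592 = −9.020.
For 3 Sn⁴⁺(aq) + 2 Al(s) → 3 Sn²⁺(aq) + 2 Al³⁺(aq), the reaction quotient is Q = ([Sn²⁺(aq)]^3·[Al³⁺(aq)]^2) / [Sn⁴⁺(aq)]^3.
Isolating [Al³⁺(aq)] in Q = 10^{−9.020} yields log [Al³⁺(aq)] = −1.452, i.e. 0.035 M.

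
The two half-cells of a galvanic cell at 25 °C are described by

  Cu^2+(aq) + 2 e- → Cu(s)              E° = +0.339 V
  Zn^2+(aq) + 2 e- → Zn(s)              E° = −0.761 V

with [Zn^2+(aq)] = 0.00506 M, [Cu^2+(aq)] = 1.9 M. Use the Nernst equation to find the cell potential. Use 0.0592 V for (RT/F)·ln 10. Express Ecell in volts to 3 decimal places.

Since E°(Cu²⁺/Cu) > E°(Zn²⁺/Zn), Cu²⁺/Cu serves as the cathode.
E°cell = +0.339 − (−0.761) = +1.100 V, with n = 2 electrons transferred.
The balanced reaction is Cu^2+(aq) + Zn(s) → Cu(s) + Zn^2+(aq), so Q = [Zn^2+(aq)] / [Cu^2+(aq)] = 0.00266 and log Q = −2.575.
E = E° − (0.0592/n)·log Q = +1.100 − (0.0592/2)(−2.575) = +1.176 V.

+1.176 V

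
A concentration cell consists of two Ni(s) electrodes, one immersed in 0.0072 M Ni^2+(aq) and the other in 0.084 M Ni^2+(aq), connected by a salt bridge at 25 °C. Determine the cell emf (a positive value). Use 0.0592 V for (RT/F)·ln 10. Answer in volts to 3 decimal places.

0.032 V

For a concentration cell E°cell = 0, since both electrodes use the same couple.
The compartment with the higher Ni^2+(aq) concentration (0.084 M) acts as the cathode; ions are reduced there and produced at the dilute (0.0072 M) anode.
With n = 2, Ecell = −(0.0592/2)·log([dilute]/[conc]) = −(0.0592/2)·log(0.0072/0.084) = +0.032 V.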